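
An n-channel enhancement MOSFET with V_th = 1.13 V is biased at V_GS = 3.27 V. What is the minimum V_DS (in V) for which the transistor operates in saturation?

The boundary between triode and saturation is V_DS = V_GS − V_th = V_ov.
V_ov = 3.27 − 1.13 = 2.14 V.

V_DS,sat = 2.14 V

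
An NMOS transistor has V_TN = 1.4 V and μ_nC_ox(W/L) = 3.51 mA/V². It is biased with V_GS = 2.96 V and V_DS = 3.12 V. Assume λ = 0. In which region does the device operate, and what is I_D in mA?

Saturation; I_D = 4.27 mA

V_ov = V_GS − V_TN = 2.96 − 1.4 = 1.56 V.
Since V_DS = 3.12 V ≥ V_ov = 1.56 V, the device is in saturation.
I_D = ½ k_n V_ov² = 0.5 × 3.51 × 1.56² = 4.27 mA.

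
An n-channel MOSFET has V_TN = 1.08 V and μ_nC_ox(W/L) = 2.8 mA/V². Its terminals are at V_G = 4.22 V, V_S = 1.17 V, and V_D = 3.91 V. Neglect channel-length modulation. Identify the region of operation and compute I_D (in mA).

V_GS = V_G − V_S = 4.22 − 1.17 = 3.05 V; V_DS = V_D − V_S = 3.91 − 1.17 = 2.74 V.
V_ov = V_GS − V_TN = 3.05 − 1.08 = 1.97 V.
Since V_DS = 2.74 V ≥ V_ov = 1.97 V, the device is in saturation.
I_D = ½ k_n V_ov² = 0.5 × 2.8 × 1.97² = 5.43 mA.

Saturation; I_D = 5.43 mA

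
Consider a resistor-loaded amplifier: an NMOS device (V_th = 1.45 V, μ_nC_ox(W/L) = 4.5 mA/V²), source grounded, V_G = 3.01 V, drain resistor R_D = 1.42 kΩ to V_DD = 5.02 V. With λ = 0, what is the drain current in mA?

V_GS = V_G = 3.01 V, so V_ov = 3.01 − 1.45 = 1.56 V.
Assume saturation: I_D = ½ k_n V_ov² = 0.5 × 4.5 × 1.56² = 5.48 mA, giving V_DS = V_DD − I_D R_D = 5.02 − 5.48 × 1.42 = -2.76 V.
But -2.76 V < V_ov = 1.56 V, so the device is actually in triode.
In triode I_D = k_n[V_ov V_DS − ½ V_DS²] and I_D = (V_DD − V_DS)/R_D. Equating: 3.19 V_DS² − 10.97 V_DS + 5.02 = 0, giving V_DS = 0.544 V (the root below V_ov).
I_D = (5.02 − 0.544) / 1.42 = 3.15 mA.

I_D = 3.15 mA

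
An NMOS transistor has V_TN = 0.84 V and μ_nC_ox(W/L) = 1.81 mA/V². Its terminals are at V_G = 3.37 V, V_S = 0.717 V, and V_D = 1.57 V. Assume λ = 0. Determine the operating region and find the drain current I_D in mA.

V_GS = V_G − V_S = 3.37 − 0.717 = 2.65 V; V_DS = V_D − V_S = 1.57 − 0.717 = 0.853 V.
V_ov = V_GS − V_TN = 2.65 − 0.84 = 1.81 V.
Since V_DS = 0.853 V < V_ov = 1.81 V, the device is in the triode region.
I_D = k_n [V_ov · V_DS − ½ V_DS²] = 1.81 × [1.81 × 0.853 − 0.5 × 0.853²] = 2.14 mA.

Triode; I_D = 2.14 mA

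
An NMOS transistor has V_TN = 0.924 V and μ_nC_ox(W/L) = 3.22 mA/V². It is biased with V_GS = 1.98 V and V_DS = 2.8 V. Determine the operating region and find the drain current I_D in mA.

V_ov = V_GS − V_TN = 1.98 − 0.924 = 1.06 V.
Since V_DS = 2.8 V ≥ V_ov = 1.06 V, the device is in saturation.
I_D = ½ k_n V_ov² = 0.5 × 3.22 × 1.06² = 1.8 mA.

Saturation; I_D = 1.80 mA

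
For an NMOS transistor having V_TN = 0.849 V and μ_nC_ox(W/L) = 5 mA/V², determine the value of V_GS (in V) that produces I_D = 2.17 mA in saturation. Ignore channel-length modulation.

In saturation I_D = ½ k_n (V_GS − V_TN)², so V_GS − V_TN = √(2 I_D / k_n) = √(2 × 2.17 / 5) = 0.932 V.
V_GS = 0.849 + 0.932 = 1.78 V.

V_GS = 1.78 V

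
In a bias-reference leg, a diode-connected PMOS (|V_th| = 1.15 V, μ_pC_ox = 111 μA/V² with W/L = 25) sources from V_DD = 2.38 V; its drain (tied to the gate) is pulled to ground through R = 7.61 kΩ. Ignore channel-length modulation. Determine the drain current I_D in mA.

I_D = 0.123 mA

With gate tied to drain, V_SG = V_SD ≥ V_SG − |V_th|, so the device is in saturation.
k_p = μ_pC_ox · (W/L) = 2.775 mA/V².
KCL at the drain: ½ k_p (V_SG − |V_th|)² = (V_DD − V_SG)/R.
Let x = V_SG − 1.15. Then 10.6 x² + x − 1.23 = 0, giving x = 0.297 V (positive root), so V_SG = 1.45 V.
I_D = (V_DD − V_SG)/R = (2.38 − 1.45) / 7.61 = 0.123 mA.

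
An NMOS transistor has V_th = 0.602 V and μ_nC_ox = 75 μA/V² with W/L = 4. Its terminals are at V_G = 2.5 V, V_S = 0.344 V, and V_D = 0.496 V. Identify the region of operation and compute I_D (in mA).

Triode; I_D = 0.0674 mA

V_GS = V_G − V_S = 2.5 − 0.344 = 2.16 V; V_DS = V_D − V_S = 0.496 − 0.344 = 0.152 V.
k_n = μ_nC_ox · (W/L) = 0.3 mA/V².
V_ov = V_GS − V_th = 2.16 − 0.602 = 1.55 V.
Since V_DS = 0.152 V < V_ov = 1.55 V, the device is in the triode region.
I_D = k_n [V_ov · V_DS − ½ V_DS²] = 0.3 × [1.55 × 0.152 − 0.5 × 0.152²] = 0.0674 mA.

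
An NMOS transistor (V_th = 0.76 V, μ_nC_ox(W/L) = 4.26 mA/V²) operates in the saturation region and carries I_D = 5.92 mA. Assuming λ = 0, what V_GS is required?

In saturation I_D = ½ k_n (V_GS − V_th)², so V_GS − V_th = √(2 I_D / k_n) = √(2 × 5.92 / 4.26) = 1.67 V.
V_GS = 0.76 + 1.67 = 2.43 V.

V_GS = 2.43 V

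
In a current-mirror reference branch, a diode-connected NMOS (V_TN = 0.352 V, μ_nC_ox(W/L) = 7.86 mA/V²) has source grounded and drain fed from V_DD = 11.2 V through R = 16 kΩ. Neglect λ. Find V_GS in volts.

V_GS = 0.759 V

With gate tied to drain, V_GS = V_DS ≥ V_GS − V_TN, so the device is in saturation.
KCL at the drain: ½ k_n (V_GS − V_TN)² = (V_DD − V_GS)/R.
Let x = V_GS − 0.352. Then 62.9 x² + x − 10.85 = 0, giving x = 0.407 V (positive root), so V_GS = 0.759 V.
I_D = (V_DD − V_GS)/R = (11.2 − 0.759) / 16 = 0.653 mA.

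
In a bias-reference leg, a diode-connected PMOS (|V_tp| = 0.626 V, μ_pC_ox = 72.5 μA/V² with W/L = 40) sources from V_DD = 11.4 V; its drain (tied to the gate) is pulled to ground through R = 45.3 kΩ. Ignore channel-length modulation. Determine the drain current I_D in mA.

I_D = 0.229 mA

With gate tied to drain, V_SG = V_SD ≥ V_SG − |V_tp|, so the device is in saturation.
k_p = μ_pC_ox · (W/L) = 2.9 mA/V².
KCL at the drain: ½ k_p (V_SG − |V_tp|)² = (V_DD − V_SG)/R.
Let x = V_SG − 0.626. Then 65.7 x² + x − 10.77 = 0, giving x = 0.397 V (positive root), so V_SG = 1.02 V.
I_D = (V_DD − V_SG)/R = (11.4 − 1.02) / 45.3 = 0.229 mA.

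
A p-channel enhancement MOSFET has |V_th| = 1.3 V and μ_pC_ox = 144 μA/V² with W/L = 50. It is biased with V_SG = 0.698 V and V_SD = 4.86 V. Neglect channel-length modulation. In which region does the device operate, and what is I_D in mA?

Cutoff; I_D = 0 mA

V_SG = 0.698 V < |V_th| = 1.3 V, so the transistor is in cutoff.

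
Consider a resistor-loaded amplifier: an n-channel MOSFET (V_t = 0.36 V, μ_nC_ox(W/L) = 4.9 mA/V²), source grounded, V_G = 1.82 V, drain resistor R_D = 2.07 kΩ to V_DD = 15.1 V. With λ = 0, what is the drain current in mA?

V_GS = V_G = 1.82 V, so V_ov = 1.82 − 0.36 = 1.46 V.
Assume saturation: I_D = ½ k_n V_ov² = 0.5 × 4.9 × 1.46² = 5.22 mA, giving V_DS = V_DD − I_D R_D = 15.1 − 5.22 × 2.07 = 4.29 V.
V_DS = 4.29 V ≥ V_ov = 1.46 V, confirming saturation.

I_D = 5.22 mA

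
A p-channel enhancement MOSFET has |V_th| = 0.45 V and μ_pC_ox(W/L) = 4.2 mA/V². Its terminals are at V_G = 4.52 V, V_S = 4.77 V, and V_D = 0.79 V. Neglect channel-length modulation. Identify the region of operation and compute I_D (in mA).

Cutoff; I_D = 0 mA

V_SG = V_S − V_G = 4.77 − 4.52 = 0.25 V; V_SD = V_S − V_D = 4.77 − 0.79 = 3.98 V.
V_SG = 0.25 V < |V_th| = 0.45 V, so the transistor is in cutoff.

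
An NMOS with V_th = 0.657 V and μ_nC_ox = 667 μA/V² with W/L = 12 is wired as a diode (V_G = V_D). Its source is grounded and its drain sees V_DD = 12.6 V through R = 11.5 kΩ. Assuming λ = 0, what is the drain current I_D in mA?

With gate tied to drain, V_GS = V_DS ≥ V_GS − V_th, so the device is in saturation.
k_n = μ_nC_ox · (W/L) = 8.004 mA/V².
KCL at the drain: ½ k_n (V_GS − V_th)² = (V_DD − V_GS)/R.
Let x = V_GS − 0.657. Then 46 x² + x − 11.94 = 0, giving x = 0.499 V (positive root), so V_GS = 1.16 V.
I_D = (V_DD − V_GS)/R = (12.6 − 1.16) / 11.5 = 0.995 mA.

I_D = 0.995 mA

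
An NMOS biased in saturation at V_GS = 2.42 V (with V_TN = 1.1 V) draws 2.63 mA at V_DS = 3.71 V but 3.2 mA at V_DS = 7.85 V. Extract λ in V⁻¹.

With V_GS fixed, I_D ∝ (1 + λ V_DS) in saturation, so I_D2/I_D1 = (1 + λ V_DS2)/(1 + λ V_DS1).
3.2/2.63 = 1.217 = (1 + 7.85 λ)/(1 + 3.71 λ).
Solving: λ (I_D1 V_DS2 − I_D2 V_DS1) = I_D2 − I_D1, so λ = (3.2 − 2.63) / (2.63 × 7.85 − 3.2 × 3.71) = 0.57 / 8.77 = 0.065 V⁻¹.

λ = 0.0650 V⁻¹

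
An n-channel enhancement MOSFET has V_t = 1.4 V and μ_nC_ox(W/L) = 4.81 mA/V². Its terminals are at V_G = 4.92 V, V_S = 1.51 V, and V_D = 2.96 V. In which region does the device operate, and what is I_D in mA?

V_GS = V_G − V_S = 4.92 − 1.51 = 3.41 V; V_DS = V_D − V_S = 2.96 − 1.51 = 1.45 V.
V_ov = V_GS − V_t = 3.41 − 1.4 = 2.01 V.
Since V_DS = 1.45 V < V_ov = 2.01 V, the device is in the triode region.
I_D = k_n [V_ov · V_DS − ½ V_DS²] = 4.81 × [2.01 × 1.45 − 0.5 × 1.45²] = 8.96 mA.

Triode; I_D = 8.96 mA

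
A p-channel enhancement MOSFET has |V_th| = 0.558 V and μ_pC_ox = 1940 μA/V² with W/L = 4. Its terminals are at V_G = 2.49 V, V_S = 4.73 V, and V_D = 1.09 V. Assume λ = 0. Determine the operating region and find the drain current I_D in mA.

Saturation; I_D = 11.0 mA

V_SG = V_S − V_G = 4.73 − 2.49 = 2.24 V; V_SD = V_S − V_D = 4.73 − 1.09 = 3.64 V.
k_p = μ_pC_ox · (W/L) = 7.76 mA/V².
V_ov = V_SG − |V_th| = 2.24 − 0.558 = 1.68 V.
Since V_SD = 3.64 V ≥ V_ov = 1.68 V, the device is in saturation.
I_D = ½ k_p V_ov² = 0.5 × 7.76 × 1.68² = 11 mA.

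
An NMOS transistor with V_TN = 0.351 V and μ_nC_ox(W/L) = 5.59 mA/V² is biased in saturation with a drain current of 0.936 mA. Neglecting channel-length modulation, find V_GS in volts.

In saturation I_D = ½ k_n (V_GS − V_TN)², so V_GS − V_TN = √(2 I_D / k_n) = √(2 × 0.936 / 5.59) = 0.579 V.
V_GS = 0.351 + 0.579 = 0.93 V.

V_GS = 0.930 V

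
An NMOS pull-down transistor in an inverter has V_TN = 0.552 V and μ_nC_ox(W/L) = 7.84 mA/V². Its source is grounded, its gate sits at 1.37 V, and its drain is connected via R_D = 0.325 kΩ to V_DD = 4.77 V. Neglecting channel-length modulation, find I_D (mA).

V_GS = V_G = 1.37 V, so V_ov = 1.37 − 0.552 = 0.818 V.
Assume saturation: I_D = ½ k_n V_ov² = 0.5 × 7.84 × 0.818² = 2.62 mA, giving V_DS = V_DD − I_D R_D = 4.77 − 2.62 × 0.325 = 3.92 V.
V_DS = 3.92 V ≥ V_ov = 0.818 V, confirming saturation.

I_D = 2.62 mA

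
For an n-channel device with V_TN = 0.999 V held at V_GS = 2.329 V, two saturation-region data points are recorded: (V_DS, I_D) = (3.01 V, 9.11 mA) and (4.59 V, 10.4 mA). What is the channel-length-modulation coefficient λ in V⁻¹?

With V_GS fixed, I_D ∝ (1 + λ V_DS) in saturation, so I_D2/I_D1 = (1 + λ V_DS2)/(1 + λ V_DS1).
10.4/9.11 = 1.142 = (1 + 4.59 λ)/(1 + 3.01 λ).
Solving: λ (I_D1 V_DS2 − I_D2 V_DS1) = I_D2 − I_D1, so λ = (10.4 − 9.11) / (9.11 × 4.59 − 10.4 × 3.01) = 1.29 / 10.5 = 0.123 V⁻¹.

λ = 0.123 V⁻¹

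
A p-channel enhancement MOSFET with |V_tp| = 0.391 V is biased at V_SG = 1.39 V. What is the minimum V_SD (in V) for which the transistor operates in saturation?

V_SD,sat = 0.999 V

The boundary between triode and saturation is V_SD = V_SG − |V_tp| = V_ov.
V_ov = 1.39 − 0.391 = 0.999 V.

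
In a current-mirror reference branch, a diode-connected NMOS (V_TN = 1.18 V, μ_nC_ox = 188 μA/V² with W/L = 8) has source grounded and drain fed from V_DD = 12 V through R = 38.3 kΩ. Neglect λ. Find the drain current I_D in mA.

With gate tied to drain, V_GS = V_DS ≥ V_GS − V_TN, so the device is in saturation.
k_n = μ_nC_ox · (W/L) = 1.504 mA/V².
KCL at the drain: ½ k_n (V_GS − V_TN)² = (V_DD − V_GS)/R.
Let x = V_GS − 1.18. Then 28.8 x² + x − 10.82 = 0, giving x = 0.596 V (positive root), so V_GS = 1.78 V.
I_D = (V_DD − V_GS)/R = (12 − 1.78) / 38.3 = 0.267 mA.

I_D = 0.267 mA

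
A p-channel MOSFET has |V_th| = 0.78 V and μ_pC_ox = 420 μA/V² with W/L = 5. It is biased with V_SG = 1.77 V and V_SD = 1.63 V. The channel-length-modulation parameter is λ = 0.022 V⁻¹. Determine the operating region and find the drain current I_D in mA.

Saturation; I_D = 1.07 mA

k_p = μ_pC_ox · (W/L) = 2.1 mA/V².
V_ov = V_SG − |V_th| = 1.77 − 0.78 = 0.99 V.
Since V_SD = 1.63 V ≥ V_ov = 0.99 V, the device is in saturation.
I_D = ½ k_p V_ov² (1 + λ V_SD) = 0.5 × 2.1 × 0.99² × (1 + 0.022 × 1.63) = 1.07 mA.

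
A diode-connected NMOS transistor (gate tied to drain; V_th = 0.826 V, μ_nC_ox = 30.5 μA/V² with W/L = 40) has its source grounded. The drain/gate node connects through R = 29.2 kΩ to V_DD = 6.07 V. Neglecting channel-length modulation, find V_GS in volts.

With gate tied to drain, V_GS = V_DS ≥ V_GS − V_th, so the device is in saturation.
k_n = μ_nC_ox · (W/L) = 1.22 mA/V².
KCL at the drain: ½ k_n (V_GS − V_th)² = (V_DD − V_GS)/R.
Let x = V_GS − 0.826. Then 17.8 x² + x − 5.244 = 0, giving x = 0.515 V (positive root), so V_GS = 1.34 V.
I_D = (V_DD − V_GS)/R = (6.07 − 1.34) / 29.2 = 0.162 mA.

V_GS = 1.34 V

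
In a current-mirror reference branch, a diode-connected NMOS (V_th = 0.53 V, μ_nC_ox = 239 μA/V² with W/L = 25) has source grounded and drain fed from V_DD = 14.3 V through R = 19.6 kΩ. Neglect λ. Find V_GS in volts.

With gate tied to drain, V_GS = V_DS ≥ V_GS − V_th, so the device is in saturation.
k_n = μ_nC_ox · (W/L) = 5.975 mA/V².
KCL at the drain: ½ k_n (V_GS − V_th)² = (V_DD − V_GS)/R.
Let x = V_GS − 0.53. Then 58.6 x² + x − 13.77 = 0, giving x = 0.476 V (positive root), so V_GS = 1.01 V.
I_D = (V_DD − V_GS)/R = (14.3 − 1.01) / 19.6 = 0.678 mA.

V_GS = 1.01 V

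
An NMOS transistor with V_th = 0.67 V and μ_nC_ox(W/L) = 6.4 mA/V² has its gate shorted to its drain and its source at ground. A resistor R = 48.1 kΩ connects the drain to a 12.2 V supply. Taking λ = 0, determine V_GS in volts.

V_GS = 0.940 V

With gate tied to drain, V_GS = V_DS ≥ V_GS − V_th, so the device is in saturation.
KCL at the drain: ½ k_n (V_GS − V_th)² = (V_DD − V_GS)/R.
Let x = V_GS − 0.67. Then 154 x² + x − 11.53 = 0, giving x = 0.27 V (positive root), so V_GS = 0.94 V.
I_D = (V_DD − V_GS)/R = (12.2 − 0.94) / 48.1 = 0.234 mA.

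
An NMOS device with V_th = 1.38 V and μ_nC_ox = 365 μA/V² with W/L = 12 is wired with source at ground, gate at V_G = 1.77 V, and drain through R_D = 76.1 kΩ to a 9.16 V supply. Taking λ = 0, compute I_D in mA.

V_GS = V_G = 1.77 V, so V_ov = 1.77 − 1.38 = 0.39 V.
k_n = μ_nC_ox · (W/L) = 4.38 mA/V².
Assume saturation: I_D = ½ k_n V_ov² = 0.5 × 4.38 × 0.39² = 0.333 mA, giving V_DS = V_DD − I_D R_D = 9.16 − 0.333 × 76.1 = -16.2 V.
But -16.2 V < V_ov = 0.39 V, so the device is actually in triode.
In triode I_D = k_n[V_ov V_DS − ½ V_DS²] and I_D = (V_DD − V_DS)/R_D. Equating: 167 V_DS² − 131 V_DS + 9.16 = 0, giving V_DS = 0.0776 V (the root below V_ov).
I_D = (9.16 − 0.0776) / 76.1 = 0.119 mA.

I_D = 0.119 mA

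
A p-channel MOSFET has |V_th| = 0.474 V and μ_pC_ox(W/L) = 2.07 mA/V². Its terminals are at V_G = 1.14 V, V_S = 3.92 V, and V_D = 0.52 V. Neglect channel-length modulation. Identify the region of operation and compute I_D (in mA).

V_SG = V_S − V_G = 3.92 − 1.14 = 2.78 V; V_SD = V_S − V_D = 3.92 − 0.52 = 3.4 V.
V_ov = V_SG − |V_th| = 2.78 − 0.474 = 2.31 V.
Since V_SD = 3.4 V ≥ V_ov = 2.31 V, the device is in saturation.
I_D = ½ k_p V_ov² = 0.5 × 2.07 × 2.31² = 5.5 mA.

Saturation; I_D = 5.50 mA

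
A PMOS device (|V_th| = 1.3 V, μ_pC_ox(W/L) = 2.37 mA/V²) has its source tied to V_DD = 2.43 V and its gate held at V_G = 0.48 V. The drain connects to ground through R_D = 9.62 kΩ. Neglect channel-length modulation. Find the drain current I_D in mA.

V_SG = V_DD − V_G = 2.43 − 0.48 = 1.95 V, so V_ov = 1.95 − 1.3 = 0.65 V.
Assume saturation: I_D = ½ k_p V_ov² = 0.5 × 2.37 × 0.65² = 0.501 mA, giving V_SD = V_DD − I_D R_D = 2.43 − 0.501 × 9.62 = -2.39 V.
But -2.39 V < V_ov = 0.65 V, so the device is actually in triode.
In triode I_D = k_p[V_ov V_SD − ½ V_SD²] and I_D = (V_DD − V_SD)/R_D. Equating: 11.4 V_SD² − 15.82 V_SD + 2.43 = 0, giving V_SD = 0.176 V (the root below V_ov).
I_D = (2.43 − 0.176) / 9.62 = 0.234 mA.

I_D = 0.234 mA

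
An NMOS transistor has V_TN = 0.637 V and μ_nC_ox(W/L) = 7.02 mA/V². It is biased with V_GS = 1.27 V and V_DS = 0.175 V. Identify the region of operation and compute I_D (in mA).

V_ov = V_GS − V_TN = 1.27 − 0.637 = 0.633 V.
Since V_DS = 0.175 V < V_ov = 0.633 V, the device is in the triode region.
I_D = k_n [V_ov · V_DS − ½ V_DS²] = 7.02 × [0.633 × 0.175 − 0.5 × 0.175²] = 0.67 mA.

Triode; I_D = 0.670 mA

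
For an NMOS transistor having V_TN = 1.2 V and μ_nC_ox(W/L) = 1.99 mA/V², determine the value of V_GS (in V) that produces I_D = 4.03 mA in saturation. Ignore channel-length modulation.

V_GS = 3.21 V

In saturation I_D = ½ k_n (V_GS − V_TN)², so V_GS − V_TN = √(2 I_D / k_n) = √(2 × 4.03 / 1.99) = 2.01 V.
V_GS = 1.2 + 2.01 = 3.21 V.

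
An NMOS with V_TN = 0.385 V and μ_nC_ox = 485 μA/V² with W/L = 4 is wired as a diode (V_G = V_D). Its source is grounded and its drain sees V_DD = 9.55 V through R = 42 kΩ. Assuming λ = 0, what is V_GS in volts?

V_GS = 0.847 V

With gate tied to drain, V_GS = V_DS ≥ V_GS − V_TN, so the device is in saturation.
k_n = μ_nC_ox · (W/L) = 1.94 mA/V².
KCL at the drain: ½ k_n (V_GS − V_TN)² = (V_DD − V_GS)/R.
Let x = V_GS − 0.385. Then 40.7 x² + x − 9.165 = 0, giving x = 0.462 V (positive root), so V_GS = 0.847 V.
I_D = (V_DD − V_GS)/R = (9.55 − 0.847) / 42 = 0.207 mA.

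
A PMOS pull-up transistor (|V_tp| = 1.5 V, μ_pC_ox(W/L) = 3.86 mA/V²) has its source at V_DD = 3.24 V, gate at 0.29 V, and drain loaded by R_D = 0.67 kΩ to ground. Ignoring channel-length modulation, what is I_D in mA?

V_SG = V_DD − V_G = 3.24 − 0.29 = 2.95 V, so V_ov = 2.95 − 1.5 = 1.45 V.
Assume saturation: I_D = ½ k_p V_ov² = 0.5 × 3.86 × 1.45² = 4.06 mA, giving V_SD = V_DD − I_D R_D = 3.24 − 4.06 × 0.67 = 0.521 V.
But 0.521 V < V_ov = 1.45 V, so the device is actually in triode.
In triode I_D = k_p[V_ov V_SD − ½ V_SD²] and I_D = (V_DD − V_SD)/R_D. Equating: 1.29 V_SD² − 4.75 V_SD + 3.24 = 0, giving V_SD = 0.905 V (the root below V_ov).
I_D = (3.24 − 0.905) / 0.67 = 3.48 mA.

I_D = 3.48 mA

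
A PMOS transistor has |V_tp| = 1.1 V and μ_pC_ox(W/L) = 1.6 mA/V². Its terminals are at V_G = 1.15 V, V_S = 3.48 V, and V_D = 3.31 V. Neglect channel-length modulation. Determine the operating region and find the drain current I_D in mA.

V_SG = V_S − V_G = 3.48 − 1.15 = 2.33 V; V_SD = V_S − V_D = 3.48 − 3.31 = 0.17 V.
V_ov = V_SG − |V_tp| = 2.33 − 1.1 = 1.23 V.
Since V_SD = 0.17 V < V_ov = 1.23 V, the device is in the triode region.
I_D = k_p [V_ov · V_SD − ½ V_SD²] = 1.6 × [1.23 × 0.17 − 0.5 × 0.17²] = 0.311 mA.

Triode; I_D = 0.311 mA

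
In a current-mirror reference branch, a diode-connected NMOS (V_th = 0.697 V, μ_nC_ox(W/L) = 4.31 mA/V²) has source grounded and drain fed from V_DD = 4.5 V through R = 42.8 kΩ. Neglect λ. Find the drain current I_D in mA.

I_D = 0.0842 mA

With gate tied to drain, V_GS = V_DS ≥ V_GS − V_th, so the device is in saturation.
KCL at the drain: ½ k_n (V_GS − V_th)² = (V_DD − V_GS)/R.
Let x = V_GS − 0.697. Then 92.2 x² + x − 3.803 = 0, giving x = 0.198 V (positive root), so V_GS = 0.895 V.
I_D = (V_DD − V_GS)/R = (4.5 − 0.895) / 42.8 = 0.0842 mA.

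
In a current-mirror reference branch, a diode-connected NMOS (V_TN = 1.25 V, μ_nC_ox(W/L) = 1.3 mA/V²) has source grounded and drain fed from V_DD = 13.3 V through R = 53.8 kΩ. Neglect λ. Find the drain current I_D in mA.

With gate tied to drain, V_GS = V_DS ≥ V_GS − V_TN, so the device is in saturation.
KCL at the drain: ½ k_n (V_GS − V_TN)² = (V_DD − V_GS)/R.
Let x = V_GS − 1.25. Then 35 x² + x − 12.05 = 0, giving x = 0.573 V (positive root), so V_GS = 1.82 V.
I_D = (V_DD − V_GS)/R = (13.3 − 1.82) / 53.8 = 0.213 mA.

I_D = 0.213 mA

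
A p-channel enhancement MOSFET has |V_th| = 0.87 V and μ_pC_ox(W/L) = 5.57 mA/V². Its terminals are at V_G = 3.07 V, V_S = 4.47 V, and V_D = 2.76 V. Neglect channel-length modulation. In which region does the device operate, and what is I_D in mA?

V_SG = V_S − V_G = 4.47 − 3.07 = 1.4 V; V_SD = V_S − V_D = 4.47 − 2.76 = 1.71 V.
V_ov = V_SG − |V_th| = 1.4 − 0.87 = 0.53 V.
Since V_SD = 1.71 V ≥ V_ov = 0.53 V, the device is in saturation.
I_D = ½ k_p V_ov² = 0.5 × 5.57 × 0.53² = 0.782 mA.

Saturation; I_D = 0.782 mA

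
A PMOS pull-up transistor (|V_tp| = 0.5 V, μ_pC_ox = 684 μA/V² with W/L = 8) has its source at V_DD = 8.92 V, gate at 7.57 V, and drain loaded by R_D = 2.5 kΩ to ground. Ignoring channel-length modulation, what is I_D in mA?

I_D = 1.98 mA

V_SG = V_DD − V_G = 8.92 − 7.57 = 1.35 V, so V_ov = 1.35 − 0.5 = 0.85 V.
k_p = μ_pC_ox · (W/L) = 5.472 mA/V².
Assume saturation: I_D = ½ k_p V_ov² = 0.5 × 5.472 × 0.85² = 1.98 mA, giving V_SD = V_DD − I_D R_D = 8.92 − 1.98 × 2.5 = 3.98 V.
V_SD = 3.98 V ≥ V_ov = 0.85 V, confirming saturation.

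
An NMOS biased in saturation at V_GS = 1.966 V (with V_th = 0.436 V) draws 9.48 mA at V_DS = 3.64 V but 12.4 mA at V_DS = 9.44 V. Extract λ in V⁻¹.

With V_GS fixed, I_D ∝ (1 + λ V_DS) in saturation, so I_D2/I_D1 = (1 + λ V_DS2)/(1 + λ V_DS1).
12.4/9.48 = 1.308 = (1 + 9.44 λ)/(1 + 3.64 λ).
Solving: λ (I_D1 V_DS2 − I_D2 V_DS1) = I_D2 − I_D1, so λ = (12.4 − 9.48) / (9.48 × 9.44 − 12.4 × 3.64) = 2.92 / 44.4 = 0.0658 V⁻¹.

λ = 0.0658 V⁻¹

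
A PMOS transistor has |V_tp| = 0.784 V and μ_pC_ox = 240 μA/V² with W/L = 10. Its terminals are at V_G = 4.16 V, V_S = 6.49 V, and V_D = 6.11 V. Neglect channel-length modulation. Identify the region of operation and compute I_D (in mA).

Triode; I_D = 1.24 mA

V_SG = V_S − V_G = 6.49 − 4.16 = 2.33 V; V_SD = V_S − V_D = 6.49 − 6.11 = 0.38 V.
k_p = μ_pC_ox · (W/L) = 2.4 mA/V².
V_ov = V_SG − |V_tp| = 2.33 − 0.784 = 1.55 V.
Since V_SD = 0.38 V < V_ov = 1.55 V, the device is in the triode region.
I_D = k_p [V_ov · V_SD − ½ V_SD²] = 2.4 × [1.55 × 0.38 − 0.5 × 0.38²] = 1.24 mA.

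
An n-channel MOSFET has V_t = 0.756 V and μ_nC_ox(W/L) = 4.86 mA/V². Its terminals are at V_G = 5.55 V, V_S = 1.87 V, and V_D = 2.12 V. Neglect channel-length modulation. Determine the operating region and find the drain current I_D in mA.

Triode; I_D = 3.40 mA

V_GS = V_G − V_S = 5.55 − 1.87 = 3.68 V; V_DS = V_D − V_S = 2.12 − 1.87 = 0.25 V.
V_ov = V_GS − V_t = 3.68 − 0.756 = 2.92 V.
Since V_DS = 0.25 V < V_ov = 2.92 V, the device is in the triode region.
I_D = k_n [V_ov · V_DS − ½ V_DS²] = 4.86 × [2.92 × 0.25 − 0.5 × 0.25²] = 3.4 mA.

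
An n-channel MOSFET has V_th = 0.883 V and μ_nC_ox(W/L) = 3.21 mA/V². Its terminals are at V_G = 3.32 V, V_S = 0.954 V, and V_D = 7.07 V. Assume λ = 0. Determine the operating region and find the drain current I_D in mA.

V_GS = V_G − V_S = 3.32 − 0.954 = 2.37 V; V_DS = V_D − V_S = 7.07 − 0.954 = 6.12 V.
V_ov = V_GS − V_th = 2.37 − 0.883 = 1.48 V.
Since V_DS = 6.12 V ≥ V_ov = 1.48 V, the device is in saturation.
I_D = ½ k_n V_ov² = 0.5 × 3.21 × 1.48² = 3.53 mA.

Saturation; I_D = 3.53 mA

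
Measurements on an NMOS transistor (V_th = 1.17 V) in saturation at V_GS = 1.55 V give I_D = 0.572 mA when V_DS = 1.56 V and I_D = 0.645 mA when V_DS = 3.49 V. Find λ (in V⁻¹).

With V_GS fixed, I_D ∝ (1 + λ V_DS) in saturation, so I_D2/I_D1 = (1 + λ V_DS2)/(1 + λ V_DS1).
0.645/0.572 = 1.128 = (1 + 3.49 λ)/(1 + 1.56 λ).
Solving: λ (I_D1 V_DS2 − I_D2 V_DS1) = I_D2 − I_D1, so λ = (0.645 − 0.572) / (0.572 × 3.49 − 0.645 × 1.56) = 0.073 / 0.99 = 0.0737 V⁻¹.

λ = 0.0737 V⁻¹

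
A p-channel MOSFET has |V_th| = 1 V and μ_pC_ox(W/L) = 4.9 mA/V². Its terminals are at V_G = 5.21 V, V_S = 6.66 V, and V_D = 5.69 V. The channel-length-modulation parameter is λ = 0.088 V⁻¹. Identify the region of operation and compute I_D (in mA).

Saturation; I_D = 0.538 mA

V_SG = V_S − V_G = 6.66 − 5.21 = 1.45 V; V_SD = V_S − V_D = 6.66 − 5.69 = 0.97 V.
V_ov = V_SG − |V_th| = 1.45 − 1 = 0.45 V.
Since V_SD = 0.97 V ≥ V_ov = 0.45 V, the device is in saturation.
I_D = ½ k_p V_ov² (1 + λ V_SD) = 0.5 × 4.9 × 0.45² × (1 + 0.088 × 0.97) = 0.538 mA.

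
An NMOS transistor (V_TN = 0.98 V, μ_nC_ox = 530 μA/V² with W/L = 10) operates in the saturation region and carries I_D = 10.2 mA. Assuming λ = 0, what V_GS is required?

k_n = μ_nC_ox · (W/L) = 5.3 mA/V².
In saturation I_D = ½ k_n (V_GS − V_TN)², so V_GS − V_TN = √(2 I_D / k_n) = √(2 × 10.2 / 5.3) = 1.96 V.
V_GS = 0.98 + 1.96 = 2.94 V.

V_GS = 2.94 V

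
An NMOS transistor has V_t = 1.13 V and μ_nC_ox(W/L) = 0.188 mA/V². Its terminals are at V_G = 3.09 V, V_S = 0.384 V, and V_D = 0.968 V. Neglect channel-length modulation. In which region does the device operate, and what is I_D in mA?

V_GS = V_G − V_S = 3.09 − 0.384 = 2.71 V; V_DS = V_D − V_S = 0.968 − 0.384 = 0.584 V.
V_ov = V_GS − V_t = 2.71 − 1.13 = 1.58 V.
Since V_DS = 0.584 V < V_ov = 1.58 V, the device is in the triode region.
I_D = k_n [V_ov · V_DS − ½ V_DS²] = 0.188 × [1.58 × 0.584 − 0.5 × 0.584²] = 0.141 mA.

Triode; I_D = 0.141 mA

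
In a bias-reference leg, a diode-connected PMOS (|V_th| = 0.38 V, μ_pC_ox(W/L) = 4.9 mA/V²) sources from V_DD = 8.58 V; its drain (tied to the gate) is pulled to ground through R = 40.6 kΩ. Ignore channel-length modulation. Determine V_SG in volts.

With gate tied to drain, V_SG = V_SD ≥ V_SG − |V_th|, so the device is in saturation.
KCL at the drain: ½ k_p (V_SG − |V_th|)² = (V_DD − V_SG)/R.
Let x = V_SG − 0.38. Then 99.5 x² + x − 8.2 = 0, giving x = 0.282 V (positive root), so V_SG = 0.662 V.
I_D = (V_DD − V_SG)/R = (8.58 − 0.662) / 40.6 = 0.195 mA.

V_SG = 0.662 V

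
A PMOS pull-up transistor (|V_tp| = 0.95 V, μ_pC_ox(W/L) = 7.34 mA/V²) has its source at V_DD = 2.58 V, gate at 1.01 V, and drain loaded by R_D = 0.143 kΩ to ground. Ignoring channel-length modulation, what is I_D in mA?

I_D = 1.41 mA

V_SG = V_DD − V_G = 2.58 − 1.01 = 1.57 V, so V_ov = 1.57 − 0.95 = 0.62 V.
Assume saturation: I_D = ½ k_p V_ov² = 0.5 × 7.34 × 0.62² = 1.41 mA, giving V_SD = V_DD − I_D R_D = 2.58 − 1.41 × 0.143 = 2.38 V.
V_SD = 2.38 V ≥ V_ov = 0.62 V, confirming saturation.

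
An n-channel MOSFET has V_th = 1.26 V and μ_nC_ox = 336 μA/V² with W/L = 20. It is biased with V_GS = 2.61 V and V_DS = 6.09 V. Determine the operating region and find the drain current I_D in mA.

k_n = μ_nC_ox · (W/L) = 6.72 mA/V².
V_ov = V_GS − V_th = 2.61 − 1.26 = 1.35 V.
Since V_DS = 6.09 V ≥ V_ov = 1.35 V, the device is in saturation.
I_D = ½ k_n V_ov² = 0.5 × 6.72 × 1.35² = 6.12 mA.

Saturation; I_D = 6.12 mA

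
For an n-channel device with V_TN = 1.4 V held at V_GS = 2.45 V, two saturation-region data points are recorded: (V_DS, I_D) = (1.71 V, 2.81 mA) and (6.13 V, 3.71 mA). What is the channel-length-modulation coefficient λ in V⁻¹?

With V_GS fixed, I_D ∝ (1 + λ V_DS) in saturation, so I_D2/I_D1 = (1 + λ V_DS2)/(1 + λ V_DS1).
3.71/2.81 = 1.32 = (1 + 6.13 λ)/(1 + 1.71 λ).
Solving: λ (I_D1 V_DS2 − I_D2 V_DS1) = I_D2 − I_D1, so λ = (3.71 − 2.81) / (2.81 × 6.13 − 3.71 × 1.71) = 0.9 / 10.9 = 0.0827 V⁻¹.

λ = 0.0827 V⁻¹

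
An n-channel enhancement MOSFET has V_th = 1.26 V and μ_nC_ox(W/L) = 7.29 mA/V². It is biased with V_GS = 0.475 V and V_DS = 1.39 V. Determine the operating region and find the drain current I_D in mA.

V_GS = 0.475 V < V_th = 1.26 V, so the transistor is in cutoff.

Cutoff; I_D = 0 mA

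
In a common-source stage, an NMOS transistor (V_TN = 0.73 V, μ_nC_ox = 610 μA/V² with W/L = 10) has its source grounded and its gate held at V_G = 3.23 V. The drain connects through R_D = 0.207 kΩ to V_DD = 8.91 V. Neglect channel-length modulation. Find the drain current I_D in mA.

V_GS = V_G = 3.23 V, so V_ov = 3.23 − 0.73 = 2.5 V.
k_n = μ_nC_ox · (W/L) = 6.1 mA/V².
Assume saturation: I_D = ½ k_n V_ov² = 0.5 × 6.1 × 2.5² = 19.1 mA, giving V_DS = V_DD − I_D R_D = 8.91 − 19.1 × 0.207 = 4.96 V.
V_DS = 4.96 V ≥ V_ov = 2.5 V, confirming saturation.

I_D = 19.1 mA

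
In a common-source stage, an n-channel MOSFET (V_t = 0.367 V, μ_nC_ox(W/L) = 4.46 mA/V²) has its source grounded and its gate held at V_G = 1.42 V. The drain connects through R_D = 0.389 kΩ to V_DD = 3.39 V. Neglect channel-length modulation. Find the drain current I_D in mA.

V_GS = V_G = 1.42 V, so V_ov = 1.42 − 0.367 = 1.05 V.
Assume saturation: I_D = ½ k_n V_ov² = 0.5 × 4.46 × 1.05² = 2.47 mA, giving V_DS = V_DD − I_D R_D = 3.39 − 2.47 × 0.389 = 2.43 V.
V_DS = 2.43 V ≥ V_ov = 1.05 V, confirming saturation.

I_D = 2.47 mA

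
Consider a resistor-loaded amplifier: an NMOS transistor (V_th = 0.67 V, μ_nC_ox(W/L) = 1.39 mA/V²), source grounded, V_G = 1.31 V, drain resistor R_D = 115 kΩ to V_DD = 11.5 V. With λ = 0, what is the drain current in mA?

I_D = 0.0989 mA

V_GS = V_G = 1.31 V, so V_ov = 1.31 − 0.67 = 0.64 V.
Assume saturation: I_D = ½ k_n V_ov² = 0.5 × 1.39 × 0.64² = 0.285 mA, giving V_DS = V_DD − I_D R_D = 11.5 − 0.285 × 115 = -21.2 V.
But -21.2 V < V_ov = 0.64 V, so the device is actually in triode.
In triode I_D = k_n[V_ov V_DS − ½ V_DS²] and I_D = (V_DD − V_DS)/R_D. Equating: 79.9 V_DS² − 103.3 V_DS + 11.5 = 0, giving V_DS = 0.123 V (the root below V_ov).
I_D = (11.5 − 0.123) / 115 = 0.0989 mA.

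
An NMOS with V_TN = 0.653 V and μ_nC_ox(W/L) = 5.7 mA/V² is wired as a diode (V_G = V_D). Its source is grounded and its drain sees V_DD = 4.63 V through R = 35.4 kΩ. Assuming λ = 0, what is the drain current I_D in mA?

With gate tied to drain, V_GS = V_DS ≥ V_GS − V_TN, so the device is in saturation.
KCL at the drain: ½ k_n (V_GS − V_TN)² = (V_DD − V_GS)/R.
Let x = V_GS − 0.653. Then 101 x² + x − 3.977 = 0, giving x = 0.194 V (positive root), so V_GS = 0.847 V.
I_D = (V_DD − V_GS)/R = (4.63 − 0.847) / 35.4 = 0.107 mA.

I_D = 0.107 mA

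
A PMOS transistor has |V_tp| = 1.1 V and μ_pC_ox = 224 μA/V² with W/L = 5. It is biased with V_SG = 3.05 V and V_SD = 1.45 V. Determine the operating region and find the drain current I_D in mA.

Triode; I_D = 1.99 mA

k_p = μ_pC_ox · (W/L) = 1.12 mA/V².
V_ov = V_SG − |V_tp| = 3.05 − 1.1 = 1.95 V.
Since V_SD = 1.45 V < V_ov = 1.95 V, the device is in the triode region.
I_D = k_p [V_ov · V_SD − ½ V_SD²] = 1.12 × [1.95 × 1.45 − 0.5 × 1.45²] = 1.99 mA.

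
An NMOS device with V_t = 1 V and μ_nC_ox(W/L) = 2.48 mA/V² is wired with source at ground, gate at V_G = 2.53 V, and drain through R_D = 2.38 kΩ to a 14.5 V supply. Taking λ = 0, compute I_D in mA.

I_D = 2.90 mA

V_GS = V_G = 2.53 V, so V_ov = 2.53 − 1 = 1.53 V.
Assume saturation: I_D = ½ k_n V_ov² = 0.5 × 2.48 × 1.53² = 2.9 mA, giving V_DS = V_DD − I_D R_D = 14.5 − 2.9 × 2.38 = 7.59 V.
V_DS = 7.59 V ≥ V_ov = 1.53 V, confirming saturation.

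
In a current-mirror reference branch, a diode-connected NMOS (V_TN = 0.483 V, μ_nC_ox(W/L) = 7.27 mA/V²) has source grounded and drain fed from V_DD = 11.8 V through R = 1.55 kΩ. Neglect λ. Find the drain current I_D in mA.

With gate tied to drain, V_GS = V_DS ≥ V_GS − V_TN, so the device is in saturation.
KCL at the drain: ½ k_n (V_GS − V_TN)² = (V_DD − V_GS)/R.
Let x = V_GS − 0.483. Then 5.63 x² + x − 11.32 = 0, giving x = 1.33 V (positive root), so V_GS = 1.81 V.
I_D = (V_DD − V_GS)/R = (11.8 − 1.81) / 1.55 = 6.44 mA.

I_D = 6.44 mA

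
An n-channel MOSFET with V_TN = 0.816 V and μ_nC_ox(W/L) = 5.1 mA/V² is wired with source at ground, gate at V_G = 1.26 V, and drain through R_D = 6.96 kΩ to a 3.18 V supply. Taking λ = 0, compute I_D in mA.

I_D = 0.419 mA

V_GS = V_G = 1.26 V, so V_ov = 1.26 − 0.816 = 0.444 V.
Assume saturation: I_D = ½ k_n V_ov² = 0.5 × 5.1 × 0.444² = 0.503 mA, giving V_DS = V_DD − I_D R_D = 3.18 − 0.503 × 6.96 = -0.319 V.
But -0.319 V < V_ov = 0.444 V, so the device is actually in triode.
In triode I_D = k_n[V_ov V_DS − ½ V_DS²] and I_D = (V_DD − V_DS)/R_D. Equating: 17.7 V_DS² − 16.76 V_DS + 3.18 = 0, giving V_DS = 0.263 V (the root below V_ov).
I_D = (3.18 − 0.263) / 6.96 = 0.419 mA.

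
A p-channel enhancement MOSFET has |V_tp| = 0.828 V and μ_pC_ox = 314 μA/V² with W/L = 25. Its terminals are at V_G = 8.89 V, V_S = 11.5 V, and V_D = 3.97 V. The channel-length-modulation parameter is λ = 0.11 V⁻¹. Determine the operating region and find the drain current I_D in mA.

Saturation; I_D = 22.8 mA

V_SG = V_S − V_G = 11.5 − 8.89 = 2.61 V; V_SD = V_S − V_D = 11.5 − 3.97 = 7.53 V.
k_p = μ_pC_ox · (W/L) = 7.85 mA/V².
V_ov = V_SG − |V_tp| = 2.61 − 0.828 = 1.78 V.
Since V_SD = 7.53 V ≥ V_ov = 1.78 V, the device is in saturation.
I_D = ½ k_p V_ov² (1 + λ V_SD) = 0.5 × 7.85 × 1.78² × (1 + 0.11 × 7.53) = 22.8 mA.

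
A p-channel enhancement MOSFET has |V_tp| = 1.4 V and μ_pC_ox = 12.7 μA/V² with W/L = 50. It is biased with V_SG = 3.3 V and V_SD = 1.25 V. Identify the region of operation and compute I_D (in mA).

Triode; I_D = 1.01 mA

k_p = μ_pC_ox · (W/L) = 0.635 mA/V².
V_ov = V_SG − |V_tp| = 3.3 − 1.4 = 1.9 V.
Since V_SD = 1.25 V < V_ov = 1.9 V, the device is in the triode region.
I_D = k_p [V_ov · V_SD − ½ V_SD²] = 0.635 × [1.9 × 1.25 − 0.5 × 1.25²] = 1.01 mA.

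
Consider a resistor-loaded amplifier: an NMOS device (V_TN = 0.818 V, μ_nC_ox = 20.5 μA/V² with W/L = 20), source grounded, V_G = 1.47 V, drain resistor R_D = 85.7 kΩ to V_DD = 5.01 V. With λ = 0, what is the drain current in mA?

V_GS = V_G = 1.47 V, so V_ov = 1.47 − 0.818 = 0.652 V.
k_n = μ_nC_ox · (W/L) = 0.41 mA/V².
Assume saturation: I_D = ½ k_n V_ov² = 0.5 × 0.41 × 0.652² = 0.0871 mA, giving V_DS = V_DD − I_D R_D = 5.01 − 0.0871 × 85.7 = -2.46 V.
But -2.46 V < V_ov = 0.652 V, so the device is actually in triode.
In triode I_D = k_n[V_ov V_DS − ½ V_DS²] and I_D = (V_DD − V_DS)/R_D. Equating: 17.6 V_DS² − 23.91 V_DS + 5.01 = 0, giving V_DS = 0.259 V (the root below V_ov).
I_D = (5.01 − 0.259) / 85.7 = 0.0554 mA.

I_D = 0.0554 mA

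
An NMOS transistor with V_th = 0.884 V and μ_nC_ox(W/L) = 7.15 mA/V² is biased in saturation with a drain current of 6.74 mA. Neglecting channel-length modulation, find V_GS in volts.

V_GS = 2.26 V

In saturation I_D = ½ k_n (V_GS − V_th)², so V_GS − V_th = √(2 I_D / k_n) = √(2 × 6.74 / 7.15) = 1.37 V.
V_GS = 0.884 + 1.37 = 2.26 V.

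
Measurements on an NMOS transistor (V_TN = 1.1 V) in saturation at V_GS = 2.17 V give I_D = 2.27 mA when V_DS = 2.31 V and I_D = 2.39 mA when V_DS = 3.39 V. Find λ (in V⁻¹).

λ = 0.0552 V⁻¹

With V_GS fixed, I_D ∝ (1 + λ V_DS) in saturation, so I_D2/I_D1 = (1 + λ V_DS2)/(1 + λ V_DS1).
2.39/2.27 = 1.053 = (1 + 3.39 λ)/(1 + 2.31 λ).
Solving: λ (I_D1 V_DS2 − I_D2 V_DS1) = I_D2 − I_D1, so λ = (2.39 − 2.27) / (2.27 × 3.39 − 2.39 × 2.31) = 0.12 / 2.17 = 0.0552 V⁻¹.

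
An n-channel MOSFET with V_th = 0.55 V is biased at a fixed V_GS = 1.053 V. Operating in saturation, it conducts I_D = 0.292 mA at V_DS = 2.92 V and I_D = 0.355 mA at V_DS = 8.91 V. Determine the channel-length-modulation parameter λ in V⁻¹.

λ = 0.0403 V⁻¹

With V_GS fixed, I_D ∝ (1 + λ V_DS) in saturation, so I_D2/I_D1 = (1 + λ V_DS2)/(1 + λ V_DS1).
0.355/0.292 = 1.216 = (1 + 8.91 λ)/(1 + 2.92 λ).
Solving: λ (I_D1 V_DS2 − I_D2 V_DS1) = I_D2 − I_D1, so λ = (0.355 − 0.292) / (0.292 × 8.91 − 0.355 × 2.92) = 0.063 / 1.57 = 0.0403 V⁻¹.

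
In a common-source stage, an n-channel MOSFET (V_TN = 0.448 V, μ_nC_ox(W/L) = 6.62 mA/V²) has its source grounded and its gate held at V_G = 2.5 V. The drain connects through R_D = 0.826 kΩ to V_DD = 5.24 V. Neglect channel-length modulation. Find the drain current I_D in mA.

V_GS = V_G = 2.5 V, so V_ov = 2.5 − 0.448 = 2.05 V.
Assume saturation: I_D = ½ k_n V_ov² = 0.5 × 6.62 × 2.05² = 13.9 mA, giving V_DS = V_DD − I_D R_D = 5.24 − 13.9 × 0.826 = -6.27 V.
But -6.27 V < V_ov = 2.05 V, so the device is actually in triode.
In triode I_D = k_n[V_ov V_DS − ½ V_DS²] and I_D = (V_DD − V_DS)/R_D. Equating: 2.73 V_DS² − 12.22 V_DS + 5.24 = 0, giving V_DS = 0.48 V (the root below V_ov).
I_D = (5.24 − 0.48) / 0.826 = 5.76 mA.

I_D = 5.76 mA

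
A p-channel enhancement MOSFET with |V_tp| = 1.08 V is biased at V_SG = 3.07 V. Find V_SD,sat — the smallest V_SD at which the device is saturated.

V_SD,sat = 1.99 V

The boundary between triode and saturation is V_SD = V_SG − |V_tp| = V_ov.
V_ov = 3.07 − 1.08 = 1.99 V.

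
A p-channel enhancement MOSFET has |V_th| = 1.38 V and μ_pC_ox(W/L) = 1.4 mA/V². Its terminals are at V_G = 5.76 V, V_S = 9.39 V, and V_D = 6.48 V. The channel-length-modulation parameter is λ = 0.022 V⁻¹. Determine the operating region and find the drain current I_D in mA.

Saturation; I_D = 3.77 mA

V_SG = V_S − V_G = 9.39 − 5.76 = 3.63 V; V_SD = V_S − V_D = 9.39 − 6.48 = 2.91 V.
V_ov = V_SG − |V_th| = 3.63 − 1.38 = 2.25 V.
Since V_SD = 2.91 V ≥ V_ov = 2.25 V, the device is in saturation.
I_D = ½ k_p V_ov² (1 + λ V_SD) = 0.5 × 1.4 × 2.25² × (1 + 0.022 × 2.91) = 3.77 mA.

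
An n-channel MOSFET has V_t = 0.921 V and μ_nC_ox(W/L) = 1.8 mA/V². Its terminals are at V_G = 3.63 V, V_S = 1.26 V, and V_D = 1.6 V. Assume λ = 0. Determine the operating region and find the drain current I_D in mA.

V_GS = V_G − V_S = 3.63 − 1.26 = 2.37 V; V_DS = V_D − V_S = 1.6 − 1.26 = 0.34 V.
V_ov = V_GS − V_t = 2.37 − 0.921 = 1.45 V.
Since V_DS = 0.34 V < V_ov = 1.45 V, the device is in the triode region.
I_D = k_n [V_ov · V_DS − ½ V_DS²] = 1.8 × [1.45 × 0.34 − 0.5 × 0.34²] = 0.783 mA.

Triode; I_D = 0.783 mA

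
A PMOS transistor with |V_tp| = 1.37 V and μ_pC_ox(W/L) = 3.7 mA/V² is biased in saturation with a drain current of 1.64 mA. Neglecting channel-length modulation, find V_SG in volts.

In saturation I_D = ½ k_p (V_SG − |V_tp|)², so V_SG − |V_tp| = √(2 I_D / k_p) = √(2 × 1.64 / 3.7) = 0.942 V.
V_SG = 1.37 + 0.942 = 2.31 V.

V_SG = 2.31 V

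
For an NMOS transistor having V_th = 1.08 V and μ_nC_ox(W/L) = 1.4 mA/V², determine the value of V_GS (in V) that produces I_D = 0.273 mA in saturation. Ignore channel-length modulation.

In saturation I_D = ½ k_n (V_GS − V_th)², so V_GS − V_th = √(2 I_D / k_n) = √(2 × 0.273 / 1.4) = 0.624 V.
V_GS = 1.08 + 0.624 = 1.7 V.

V_GS = 1.70 V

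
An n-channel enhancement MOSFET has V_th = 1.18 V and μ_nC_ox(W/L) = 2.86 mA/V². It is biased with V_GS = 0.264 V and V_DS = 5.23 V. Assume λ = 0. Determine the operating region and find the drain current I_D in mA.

V_GS = 0.264 V < V_th = 1.18 V, so the transistor is in cutoff.

Cutoff; I_D = 0 mA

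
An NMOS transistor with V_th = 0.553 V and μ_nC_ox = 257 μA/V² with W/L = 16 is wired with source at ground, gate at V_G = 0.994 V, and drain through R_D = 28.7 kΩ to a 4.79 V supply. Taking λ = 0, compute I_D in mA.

V_GS = V_G = 0.994 V, so V_ov = 0.994 − 0.553 = 0.441 V.
k_n = μ_nC_ox · (W/L) = 4.112 mA/V².
Assume saturation: I_D = ½ k_n V_ov² = 0.5 × 4.112 × 0.441² = 0.4 mA, giving V_DS = V_DD − I_D R_D = 4.79 − 0.4 × 28.7 = -6.69 V.
But -6.69 V < V_ov = 0.441 V, so the device is actually in triode.
In triode I_D = k_n[V_ov V_DS − ½ V_DS²] and I_D = (V_DD − V_DS)/R_D. Equating: 59 V_DS² − 53.04 V_DS + 4.79 = 0, giving V_DS = 0.102 V (the root below V_ov).
I_D = (4.79 − 0.102) / 28.7 = 0.163 mA.

I_D = 0.163 mA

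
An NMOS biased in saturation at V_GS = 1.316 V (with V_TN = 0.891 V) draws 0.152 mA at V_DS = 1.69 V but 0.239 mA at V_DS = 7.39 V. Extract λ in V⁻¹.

With V_GS fixed, I_D ∝ (1 + λ V_DS) in saturation, so I_D2/I_D1 = (1 + λ V_DS2)/(1 + λ V_DS1).
0.239/0.152 = 1.572 = (1 + 7.39 λ)/(1 + 1.69 λ).
Solving: λ (I_D1 V_DS2 − I_D2 V_DS1) = I_D2 − I_D1, so λ = (0.239 − 0.152) / (0.152 × 7.39 − 0.239 × 1.69) = 0.087 / 0.719 = 0.121 V⁻¹.

λ = 0.121 V⁻¹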